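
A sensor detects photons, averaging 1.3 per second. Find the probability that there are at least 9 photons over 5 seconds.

0.2084

Over the interval, μ = 1.3 × 5 = 6.5 (5 seconds).
P(N ≥ 9) = 1 − P(N ≤ 8) = 1 − Σ_{j=0}^{8} e^(−μ) μ^j/j! ≈ 0.2084.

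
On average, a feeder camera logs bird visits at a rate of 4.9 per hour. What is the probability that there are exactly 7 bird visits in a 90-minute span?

0.1477

Over the interval, μ = 4.9 × 1.5 = 7.35 (a 90-minute span = 1.5 hours).
P(N = 7) = e^(−μ) μ^7/7! = e^(−7.35) · 7.35^7/5040 ≈ 0.1477.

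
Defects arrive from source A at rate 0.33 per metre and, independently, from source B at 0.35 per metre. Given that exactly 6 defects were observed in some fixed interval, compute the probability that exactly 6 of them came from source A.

Given the total, each event is independently from source A with probability p = λ_A/(λ_A+λ_B) = 0.33/0.68 ≈ 0.4853.
So K ~ Binomial(6, 0.33/0.68): P(K = 6) = C(6,6) · (0.33/0.68)^6 · (0.35/0.68)^0 ≈ 0.0131.

0.0131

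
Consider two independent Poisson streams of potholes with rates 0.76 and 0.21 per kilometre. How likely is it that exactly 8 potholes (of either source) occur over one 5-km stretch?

0.0594

Independent Poisson processes superpose: combined rate λ = 0.76 + 0.21 = 0.97 per kilometre.
Over the interval, μ = 0.97 × 5 = 4.85 (a 5-km stretch = 5 kilometres).
P(N = 8) = e^(−4.85) · 4.85^8/8! ≈ 0.0594.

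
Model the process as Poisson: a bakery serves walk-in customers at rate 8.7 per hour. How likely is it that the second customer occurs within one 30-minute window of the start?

0.9309

Over the interval, μ = 8.7 × 0.5 = 4.35 (a 30-minute window = 0.5 hours).
The second arrival falls in the interval iff at least 2 events occur there: P(S_2 ≤ t) = P(N ≥ 2) = 1 − P(N ≤ 1) ≈ 0.9309.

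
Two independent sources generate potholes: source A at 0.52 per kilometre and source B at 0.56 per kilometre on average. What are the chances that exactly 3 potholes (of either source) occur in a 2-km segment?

Independent Poisson processes superpose: combined rate λ = 0.52 + 0.56 = 1.08 per kilometre.
Over the interval, μ = 1.08 × 2 = 2.16 (a 2-km segment = 2 kilometres).
P(N = 3) = e^(−2.16) · 2.16^3/3! ≈ 0.1937.

0.1937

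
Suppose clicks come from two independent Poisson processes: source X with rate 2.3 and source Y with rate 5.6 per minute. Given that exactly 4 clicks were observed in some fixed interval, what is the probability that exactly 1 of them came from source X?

0.4148

Given the total, each event is independently from source X with probability p = λ_X/(λ_X+λ_Y) = 2.3/7.9 ≈ 0.2911.
So K ~ Binomial(4, 2.3/7.9): P(K = 1) = C(4,1) · (2.3/7.9)^1 · (5.6/7.9)^3 ≈ 0.4148.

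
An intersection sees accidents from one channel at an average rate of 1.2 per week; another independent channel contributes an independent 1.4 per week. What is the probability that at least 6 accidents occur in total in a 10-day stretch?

Independent Poisson processes superpose: combined rate λ = 1.2 + 1.4 = 2.6 per week.
Over the interval, μ = 2.6 × 10/7 ≈ 3.71429 (a 10-day stretch = 10/7 weeks).
P(N ≥ 6) = 1 − P(N ≤ 5) ≈ 0.1720.

0.1720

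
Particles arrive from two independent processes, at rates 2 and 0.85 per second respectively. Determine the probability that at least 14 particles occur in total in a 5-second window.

0.5618

Independent Poisson processes superpose: combined rate λ = 2 + 0.85 = 2.85 per second.
Over the interval, μ = 2.85 × 5 = 14.25 (a 5-second window = 5 seconds).
P(N ≥ 14) = 1 − P(N ≤ 13) ≈ 0.5618.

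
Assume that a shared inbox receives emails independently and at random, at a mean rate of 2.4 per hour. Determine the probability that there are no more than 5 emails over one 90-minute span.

0.8441

Over the interval, μ = 2.4 × 1.5 = 3.6 (a 90-minute span = 1.5 hours).
P(N ≤ 5) = Σ_{j=0}^{5} e^(−μ) μ^j/j! ≈ 0.8441.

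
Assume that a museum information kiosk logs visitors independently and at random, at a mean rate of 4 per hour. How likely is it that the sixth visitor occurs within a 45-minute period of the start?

0.0839

Over the interval, μ = 4 × 0.75 = 3 (a 45-minute period = 0.75 hours).
The sixth arrival falls in the interval iff at least 6 events occur there: P(S_6 ≤ t) = P(N ≥ 6) = 1 − P(N ≤ 5) ≈ 0.0839.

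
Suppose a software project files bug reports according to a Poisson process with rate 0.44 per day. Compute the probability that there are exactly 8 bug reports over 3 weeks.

0.1279

Over the interval, μ = 0.44 × 21 = 9.24 (3 weeks = 21 days).
P(N = 8) = e^(−μ) μ^8/8! = e^(−9.24) · 9.24^8/40320 ≈ 0.1279.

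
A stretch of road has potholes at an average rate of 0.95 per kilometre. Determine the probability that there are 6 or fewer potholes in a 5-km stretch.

Over the interval, μ = 0.95 × 5 = 4.75 (a 5-km stretch = 5 kilometres).
P(N ≤ 6) = Σ_{j=0}^{6} e^(−μ) μ^j/j! ≈ 0.7978.

0.7978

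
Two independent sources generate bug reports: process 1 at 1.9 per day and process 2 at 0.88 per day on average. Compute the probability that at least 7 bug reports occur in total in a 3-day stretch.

0.7264

Independent Poisson processes superpose: combined rate λ = 1.9 + 0.88 = 2.78 per day.
Over the interval, μ = 2.78 × 3 = 8.34 (a 3-day stretch = 3 days).
P(N ≥ 7) = 1 − P(N ≤ 6) ≈ 0.7264.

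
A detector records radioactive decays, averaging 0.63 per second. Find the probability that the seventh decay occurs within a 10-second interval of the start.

Over the interval, μ = 0.63 × 10 = 6.3 (a 10-second interval = 10 seconds).
The seventh arrival falls in the interval iff at least 7 events occur there: P(S_7 ≤ t) = P(N ≥ 7) = 1 − P(N ≤ 6) ≈ 0.4418.

0.4418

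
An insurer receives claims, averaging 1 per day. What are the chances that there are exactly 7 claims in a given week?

Over the interval, μ = 1 × 7 = 7 (a week = 7 days).
P(N = 7) = e^(−μ) μ^7/7! = e^(−7) · 7^7/5040 ≈ 0.1490.

0.1490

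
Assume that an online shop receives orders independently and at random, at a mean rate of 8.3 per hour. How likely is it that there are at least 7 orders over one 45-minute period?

Over the interval, μ = 8.3 × 0.75 = 6.225 (a 45-minute period = 0.75 hours).
P(N ≥ 7) = 1 − P(N ≤ 6) = 1 − Σ_{j=0}^{6} e^(−μ) μ^j/j! ≈ 0.4298.

0.4298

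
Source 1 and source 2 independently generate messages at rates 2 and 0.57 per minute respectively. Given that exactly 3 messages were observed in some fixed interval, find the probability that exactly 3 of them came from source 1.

0.4713

Given the total, each event is independently from source 1 with probability p = λ_1/(λ_1+λ_2) = 2/2.57 ≈ 0.7782.
So K ~ Binomial(3, 2/2.57): P(K = 3) = C(3,3) · (2/2.57)^3 · (0.57/2.57)^0 ≈ 0.4713.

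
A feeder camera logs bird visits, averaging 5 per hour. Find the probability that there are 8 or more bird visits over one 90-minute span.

0.4754

Over the interval, μ = 5 × 1.5 = 7.5 (a 90-minute span = 1.5 hours).
P(N ≥ 8) = 1 − P(N ≤ 7) = 1 − Σ_{j=0}^{7} e^(−μ) μ^j/j! ≈ 0.4754.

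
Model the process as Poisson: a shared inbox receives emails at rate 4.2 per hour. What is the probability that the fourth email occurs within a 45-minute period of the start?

0.3863

Over the interval, μ = 4.2 × 0.75 = 3.15 (a 45-minute period = 0.75 hours).
The fourth arrival falls in the interval iff at least 4 events occur there: P(S_4 ≤ t) = P(N ≥ 4) = 1 − P(N ≤ 3) ≈ 0.3863.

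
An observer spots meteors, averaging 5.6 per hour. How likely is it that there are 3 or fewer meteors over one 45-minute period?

0.3954

Over the interval, μ = 5.6 × 0.75 = 4.2 (a 45-minute period = 0.75 hours).
P(N ≤ 3) = Σ_{j=0}^{3} e^(−μ) μ^j/j! ≈ 0.3954.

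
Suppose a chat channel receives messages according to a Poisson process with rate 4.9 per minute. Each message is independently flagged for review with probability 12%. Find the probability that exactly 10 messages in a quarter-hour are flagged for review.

Thinning: the messages that are flagged for review themselves form a Poisson process with rate 0.12 × 4.9 = 0.588 per minute.
Over the interval, μ = 0.588 × 15 = 8.82 (a quarter-hour = 15 minutes).
P(N = 10) = e^(−8.82) · 8.82^10/10! ≈ 0.1160.

0.1160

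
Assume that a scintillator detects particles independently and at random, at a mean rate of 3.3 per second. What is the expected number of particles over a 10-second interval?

E[N] = λt = 3.3 × 10 = 33 (a 10-second interval = 10 seconds).

33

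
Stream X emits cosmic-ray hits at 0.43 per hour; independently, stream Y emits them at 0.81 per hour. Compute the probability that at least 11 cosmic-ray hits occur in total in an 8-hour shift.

Independent Poisson processes superpose: combined rate λ = 0.43 + 0.81 = 1.24 per hour.
Over the interval, μ = 1.24 × 8 = 9.92 (an 8-hour shift = 8 hours).
P(N ≥ 11) = 1 − P(N ≤ 10) ≈ 0.4070.

0.4070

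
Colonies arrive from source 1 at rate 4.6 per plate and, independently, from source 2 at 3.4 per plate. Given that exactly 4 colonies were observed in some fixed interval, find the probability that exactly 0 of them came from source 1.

Given the total, each event is independently from source 1 with probability p = λ_1/(λ_1+λ_2) = 4.6/8 = 0.5750.
So K ~ Binomial(4, 4.6/8): P(K = 0) = C(4,0) · (4.6/8)^0 · (3.4/8)^4 ≈ 0.0326.

0.0326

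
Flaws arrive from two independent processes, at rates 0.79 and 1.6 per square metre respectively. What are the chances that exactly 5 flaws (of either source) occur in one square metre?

Independent Poisson processes superpose: combined rate λ = 0.79 + 1.6 = 2.39 per square metre.
So μ = 2.39.
P(N = 5) = e^(−2.39) · 2.39^5/5! ≈ 0.0595.

0.0595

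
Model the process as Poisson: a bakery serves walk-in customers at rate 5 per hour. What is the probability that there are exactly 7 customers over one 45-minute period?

0.0487

Over the interval, μ = 5 × 0.75 = 3.75 (a 45-minute period = 0.75 hours).
P(N = 7) = e^(−μ) μ^7/7! = e^(−3.75) · 3.75^7/5040 ≈ 0.0487.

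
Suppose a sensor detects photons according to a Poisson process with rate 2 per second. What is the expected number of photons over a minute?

120

E[N] = λt = 2 × 60 = 120 (a minute = 60 seconds).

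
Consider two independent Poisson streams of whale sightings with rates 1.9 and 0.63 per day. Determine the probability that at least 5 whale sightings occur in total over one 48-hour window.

0.5700

Independent Poisson processes superpose: combined rate λ = 1.9 + 0.63 = 2.53 per day.
Over the interval, μ = 2.53 × 2 = 5.06 (a 48-hour window = 2 days).
P(N ≥ 5) = 1 − P(N ≤ 4) ≈ 0.5700.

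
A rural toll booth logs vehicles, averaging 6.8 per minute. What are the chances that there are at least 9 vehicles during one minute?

0.2452

With mean μ = 6.8 per minute,
P(N ≥ 9) = 1 − P(N ≤ 8) = 1 − Σ_{j=0}^{8} e^(−μ) μ^j/j! ≈ 0.2452.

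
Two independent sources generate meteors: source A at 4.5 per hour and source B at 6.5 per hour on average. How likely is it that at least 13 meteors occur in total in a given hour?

Independent Poisson processes superpose: combined rate λ = 4.5 + 6.5 = 11 per hour.
So μ = 11.
P(N ≥ 13) = 1 − P(N ≤ 12) ≈ 0.3113.

0.3113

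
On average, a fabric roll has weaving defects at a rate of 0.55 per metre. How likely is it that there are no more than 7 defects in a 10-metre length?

Over the interval, μ = 0.55 × 10 = 5.5 (a 10-metre length = 10 metres).
P(N ≤ 7) = Σ_{j=0}^{7} e^(−μ) μ^j/j! ≈ 0.8095.

0.8095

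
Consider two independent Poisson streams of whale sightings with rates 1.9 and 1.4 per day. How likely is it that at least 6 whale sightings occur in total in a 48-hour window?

0.6453

Independent Poisson processes superpose: combined rate λ = 1.9 + 1.4 = 3.3 per day.
Over the interval, μ = 3.3 × 2 = 6.6 (a 48-hour window = 2 days).
P(N ≥ 6) = 1 − P(N ≤ 5) ≈ 0.6453.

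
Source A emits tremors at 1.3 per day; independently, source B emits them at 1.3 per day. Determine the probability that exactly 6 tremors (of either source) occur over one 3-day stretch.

0.1282

Independent Poisson processes superpose: combined rate λ = 1.3 + 1.3 = 2.6 per day.
Over the interval, μ = 2.6 × 3 = 7.8 (a 3-day stretch = 3 days).
P(N = 6) = e^(−7.8) · 7.8^6/6! ≈ 0.1282.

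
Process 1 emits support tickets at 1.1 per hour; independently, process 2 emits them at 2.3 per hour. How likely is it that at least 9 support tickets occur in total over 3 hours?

Independent Poisson processes superpose: combined rate λ = 1.1 + 2.3 = 3.4 per hour.
Over the interval, μ = 3.4 × 3 = 10.2 (3 hours).
P(N ≥ 9) = 1 − P(N ≤ 8) ≈ 0.6892.

0.6892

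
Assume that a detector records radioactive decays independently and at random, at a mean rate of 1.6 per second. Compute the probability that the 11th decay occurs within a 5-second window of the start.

0.1841

Over the interval, μ = 1.6 × 5 = 8 (a 5-second window = 5 seconds).
The 11th arrival falls in the interval iff at least 11 events occur there: P(S_11 ≤ t) = P(N ≥ 11) = 1 − P(N ≤ 10) ≈ 0.1841.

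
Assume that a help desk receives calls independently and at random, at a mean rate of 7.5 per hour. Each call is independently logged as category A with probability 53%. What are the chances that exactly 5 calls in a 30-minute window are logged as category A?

0.0354

Thinning: the calls that are logged as category A themselves form a Poisson process with rate 0.53 × 7.5 = 3.975 per hour.
Over the interval, μ = 3.975 × 0.5 = 1.9875 (a 30-minute window = 0.5 hours).
P(N = 5) = e^(−1.9875) · 1.9875^5/5! ≈ 0.0354.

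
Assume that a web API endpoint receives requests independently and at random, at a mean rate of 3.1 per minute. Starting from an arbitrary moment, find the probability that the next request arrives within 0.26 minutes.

Inter-arrival times are exponential with rate λ = 3.1 per minute.
P(T ≤ 0.26) = 1 − e^(−λt) = 1 − e^(−3.1 × 0.26) = 1 − e^(−0.806) ≈ 0.5534.

0.5534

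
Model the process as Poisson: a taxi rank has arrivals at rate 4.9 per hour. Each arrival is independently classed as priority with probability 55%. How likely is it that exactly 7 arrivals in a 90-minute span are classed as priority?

0.0614

Thinning: the arrivals that are classed as priority themselves form a Poisson process with rate 0.55 × 4.9 = 2.695 per hour.
Over the interval, μ = 2.695 × 1.5 = 4.0425 (a 90-minute span = 1.5 hours).
P(N = 7) = e^(−4.0425) · 4.0425^7/7! ≈ 0.0614.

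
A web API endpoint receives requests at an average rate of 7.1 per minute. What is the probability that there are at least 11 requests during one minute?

0.1058

With mean μ = 7.1 per minute,
P(N ≥ 11) = 1 − P(N ≤ 10) = 1 − Σ_{j=0}^{10} e^(−μ) μ^j/j! ≈ 0.1058.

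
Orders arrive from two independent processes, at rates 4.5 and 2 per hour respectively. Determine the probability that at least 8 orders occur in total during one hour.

Independent Poisson processes superpose: combined rate λ = 4.5 + 2 = 6.5 per hour.
So μ = 6.5.
P(N ≥ 8) = 1 − P(N ≤ 7) ≈ 0.3272.

0.3272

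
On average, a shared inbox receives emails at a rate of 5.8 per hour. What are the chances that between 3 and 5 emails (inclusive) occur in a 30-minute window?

0.4799

Over the interval, μ = 5.8 × 0.5 = 2.9 (a 30-minute window = 0.5 hours).
P(3 ≤ N ≤ 5) = Σ_{j=3}^{5} e^(−2.9) · 2.9^j/j! ≈ 0.4799.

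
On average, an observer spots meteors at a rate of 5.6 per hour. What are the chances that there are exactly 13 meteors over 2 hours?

Over the interval, μ = 5.6 × 2 = 11.2 (2 hours).
P(N = 13) = e^(−μ) μ^13/13! = e^(−11.2) · 11.2^13/6227020800 ≈ 0.0958.

0.0958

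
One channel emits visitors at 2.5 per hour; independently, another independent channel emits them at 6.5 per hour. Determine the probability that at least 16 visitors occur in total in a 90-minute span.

0.2822

Independent Poisson processes superpose: combined rate λ = 2.5 + 6.5 = 9 per hour.
Over the interval, μ = 9 × 1.5 = 13.5 (a 90-minute span = 1.5 hours).
P(N ≥ 16) = 1 − P(N ≤ 15) ≈ 0.2822.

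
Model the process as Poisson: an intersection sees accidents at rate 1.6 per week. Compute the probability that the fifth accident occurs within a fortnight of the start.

Over the interval, μ = 1.6 × 2 = 3.2 (a fortnight = 2 weeks).
The fifth arrival falls in the interval iff at least 5 events occur there: P(S_5 ≤ t) = P(N ≥ 5) = 1 − P(N ≤ 4) ≈ 0.2194.

0.2194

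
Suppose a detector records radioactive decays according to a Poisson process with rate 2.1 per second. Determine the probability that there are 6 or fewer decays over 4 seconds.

Over the interval, μ = 2.1 × 4 = 8.4 (4 seconds).
P(N ≤ 6) = Σ_{j=0}^{6} e^(−μ) μ^j/j! ≈ 0.2670.

0.2670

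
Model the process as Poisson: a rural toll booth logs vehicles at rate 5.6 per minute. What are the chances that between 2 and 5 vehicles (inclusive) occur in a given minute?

With mean μ = 5.6 per minute,
P(2 ≤ N ≤ 5) = Σ_{j=2}^{5} e^(−5.6) · 5.6^j/j! ≈ 0.4875.

0.4875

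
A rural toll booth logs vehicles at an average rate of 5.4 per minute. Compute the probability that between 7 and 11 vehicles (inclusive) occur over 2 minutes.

Over the interval, μ = 5.4 × 2 = 10.8 (2 minutes).
P(7 ≤ N ≤ 11) = Σ_{j=7}^{11} e^(−10.8) · 10.8^j/j! ≈ 0.5159.

0.5159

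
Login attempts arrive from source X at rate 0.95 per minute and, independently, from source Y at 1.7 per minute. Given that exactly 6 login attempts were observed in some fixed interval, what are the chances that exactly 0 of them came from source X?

Given the total, each event is independently from source X with probability p = λ_X/(λ_X+λ_Y) = 0.95/2.65 ≈ 0.3585.
So K ~ Binomial(6, 0.95/2.65): P(K = 0) = C(6,0) · (0.95/2.65)^0 · (1.7/2.65)^6 ≈ 0.0697.

0.0697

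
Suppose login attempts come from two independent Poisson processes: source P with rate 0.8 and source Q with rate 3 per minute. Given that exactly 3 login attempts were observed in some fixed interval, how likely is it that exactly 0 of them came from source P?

0.4921

Given the total, each event is independently from source P with probability p = λ_P/(λ_P+λ_Q) = 0.8/3.8 ≈ 0.2105.
So K ~ Binomial(3, 0.8/3.8): P(K = 0) = C(3,0) · (0.8/3.8)^0 · (3/3.8)^3 ≈ 0.4921.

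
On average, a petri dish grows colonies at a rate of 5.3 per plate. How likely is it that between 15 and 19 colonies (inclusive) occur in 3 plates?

0.4423

Over the interval, μ = 5.3 × 3 = 15.9 (3 plates).
P(15 ≤ N ≤ 19) = Σ_{j=15}^{19} e^(−15.9) · 15.9^j/j! ≈ 0.4423.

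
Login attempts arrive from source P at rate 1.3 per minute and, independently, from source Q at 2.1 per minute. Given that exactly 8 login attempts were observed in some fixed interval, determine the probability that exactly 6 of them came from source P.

0.0334

Given the total, each event is independently from source P with probability p = λ_P/(λ_P+λ_Q) = 1.3/3.4 ≈ 0.3824.
So K ~ Binomial(8, 1.3/3.4): P(K = 6) = C(8,6) · (1.3/3.4)^6 · (2.1/3.4)^2 ≈ 0.0334.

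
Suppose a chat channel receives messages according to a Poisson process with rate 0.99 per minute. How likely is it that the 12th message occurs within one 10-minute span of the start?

0.2919

Over the interval, μ = 0.99 × 10 = 9.9 (a 10-minute span = 10 minutes).
The 12th arrival falls in the interval iff at least 12 events occur there: P(S_12 ≤ t) = P(N ≥ 12) = 1 − P(N ≤ 11) ≈ 0.2919.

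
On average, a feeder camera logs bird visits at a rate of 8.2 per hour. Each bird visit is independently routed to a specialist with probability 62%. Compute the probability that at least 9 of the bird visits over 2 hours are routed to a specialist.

Thinning: the bird visits that are routed to a specialist themselves form a Poisson process with rate 0.62 × 8.2 = 5.084 per hour.
Over the interval, μ = 5.084 × 2 = 10.168 (2 hours).
P(N ≥ 9) = 1 − P(N ≤ 8) ≈ 0.6858.

0.6858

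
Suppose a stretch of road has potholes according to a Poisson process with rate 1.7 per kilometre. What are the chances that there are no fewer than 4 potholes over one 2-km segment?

Over the interval, μ = 1.7 × 2 = 3.4 (a 2-km segment = 2 kilometres).
P(N ≥ 4) = 1 − P(N ≤ 3) = 1 − Σ_{j=0}^{3} e^(−μ) μ^j/j! ≈ 0.4416.

0.4416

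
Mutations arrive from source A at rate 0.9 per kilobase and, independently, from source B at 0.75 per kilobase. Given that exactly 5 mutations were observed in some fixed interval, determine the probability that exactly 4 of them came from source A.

0.2012

Given the total, each event is independently from source A with probability p = λ_A/(λ_A+λ_B) = 0.9/1.65 ≈ 0.5455.
So K ~ Binomial(5, 0.9/1.65): P(K = 4) = C(5,4) · (0.9/1.65)^4 · (0.75/1.65)^1 ≈ 0.2012.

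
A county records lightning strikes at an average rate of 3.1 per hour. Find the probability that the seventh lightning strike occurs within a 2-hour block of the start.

0.4258

Over the interval, μ = 3.1 × 2 = 6.2 (a 2-hour block = 2 hours).
The seventh arrival falls in the interval iff at least 7 events occur there: P(S_7 ≤ t) = P(N ≥ 7) = 1 − P(N ≤ 6) ≈ 0.4258.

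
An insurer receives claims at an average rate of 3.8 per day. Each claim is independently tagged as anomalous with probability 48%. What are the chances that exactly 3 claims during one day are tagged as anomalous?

Thinning: the claims that are tagged as anomalous themselves form a Poisson process with rate 0.48 × 3.8 = 1.824 per day.
So μ = 1.824.
P(N = 3) = e^(−1.824) · 1.824^3/3! ≈ 0.1632.

0.1632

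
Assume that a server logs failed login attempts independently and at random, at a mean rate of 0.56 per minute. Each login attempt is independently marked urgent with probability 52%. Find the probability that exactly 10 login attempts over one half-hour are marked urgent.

0.1146

Thinning: the login attempts that are marked urgent themselves form a Poisson process with rate 0.52 × 0.56 = 0.2912 per minute.
Over the interval, μ = 0.2912 × 30 = 8.736 (a half-hour = 30 minutes).
P(N = 10) = e^(−8.736) · 8.736^10/10! ≈ 0.1146.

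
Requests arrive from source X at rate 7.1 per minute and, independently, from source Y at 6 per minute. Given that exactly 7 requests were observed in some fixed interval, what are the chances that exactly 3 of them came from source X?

Given the total, each event is independently from source X with probability p = λ_X/(λ_X+λ_Y) = 7.1/13.1 ≈ 0.5420.
So K ~ Binomial(7, 7.1/13.1): P(K = 3) = C(7,3) · (7.1/13.1)^3 · (6/13.1)^4 ≈ 0.2452.

0.2452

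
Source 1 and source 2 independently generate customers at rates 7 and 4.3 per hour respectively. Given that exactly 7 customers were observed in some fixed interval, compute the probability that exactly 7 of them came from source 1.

0.0350

Given the total, each event is independently from source 1 with probability p = λ_1/(λ_1+λ_2) = 7/11.3 ≈ 0.6195.
So K ~ Binomial(7, 7/11.3): P(K = 7) = C(7,7) · (7/11.3)^7 · (4.3/11.3)^0 ≈ 0.0350.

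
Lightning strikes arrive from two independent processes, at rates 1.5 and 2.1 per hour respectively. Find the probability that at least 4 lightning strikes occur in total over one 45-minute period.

0.2859

Independent Poisson processes superpose: combined rate λ = 1.5 + 2.1 = 3.6 per hour.
Over the interval, μ = 3.6 × 0.75 = 2.7 (a 45-minute period = 0.75 hours).
P(N ≥ 4) = 1 − P(N ≤ 3) ≈ 0.2859.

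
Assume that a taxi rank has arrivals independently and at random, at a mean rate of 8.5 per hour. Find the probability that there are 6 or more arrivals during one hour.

0.8504

With mean μ = 8.5 per hour,
P(N ≥ 6) = 1 − P(N ≤ 5) = 1 − Σ_{j=0}^{5} e^(−μ) μ^j/j! ≈ 0.8504.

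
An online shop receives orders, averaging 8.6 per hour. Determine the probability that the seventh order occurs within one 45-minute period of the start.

Over the interval, μ = 8.6 × 0.75 = 6.45 (a 45-minute period = 0.75 hours).
The seventh arrival falls in the interval iff at least 7 events occur there: P(S_7 ≤ t) = P(N ≥ 7) = 1 − P(N ≤ 6) ≈ 0.4656.

0.4656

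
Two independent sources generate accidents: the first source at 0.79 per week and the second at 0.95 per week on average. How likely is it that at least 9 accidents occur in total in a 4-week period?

Independent Poisson processes superpose: combined rate λ = 0.79 + 0.95 = 1.74 per week.
Over the interval, μ = 1.74 × 4 = 6.96 (a 4-week period = 4 weeks).
P(N ≥ 9) = 1 − P(N ≤ 8) ≈ 0.2657.

0.2657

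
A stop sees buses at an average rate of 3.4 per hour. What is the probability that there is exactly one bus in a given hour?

With mean μ = 3.4 per hour,
P(N = 1) = e^(−μ) μ^1/1! = e^(−3.4) · 3.4^1/1 ≈ 0.1135.

0.1135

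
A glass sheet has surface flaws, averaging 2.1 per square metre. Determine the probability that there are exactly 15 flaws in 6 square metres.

0.0826

Over the interval, μ = 2.1 × 6 = 12.6 (6 square metres).
P(N = 15) = e^(−μ) μ^15/15! = e^(−12.6) · 12.6^15/1307674368000 ≈ 0.0826.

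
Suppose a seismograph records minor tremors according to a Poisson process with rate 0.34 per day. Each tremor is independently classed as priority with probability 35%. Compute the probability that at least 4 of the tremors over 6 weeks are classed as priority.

0.7347

Thinning: the tremors that are classed as priority themselves form a Poisson process with rate 0.35 × 0.34 = 0.119 per day.
Over the interval, μ = 0.119 × 42 = 4.998 (6 weeks = 42 days).
P(N ≥ 4) = 1 − P(N ≤ 3) ≈ 0.7347.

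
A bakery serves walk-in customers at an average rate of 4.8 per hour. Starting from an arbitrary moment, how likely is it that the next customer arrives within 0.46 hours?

Inter-arrival times are exponential with rate λ = 4.8 per hour.
P(T ≤ 0.46) = 1 − e^(−λt) = 1 − e^(−4.8 × 0.46) = 1 − e^(−2.208) ≈ 0.8901.

0.8901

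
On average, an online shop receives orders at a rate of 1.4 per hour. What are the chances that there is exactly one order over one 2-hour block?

Over the interval, μ = 1.4 × 2 = 2.8 (a 2-hour block = 2 hours).
P(N = 1) = e^(−μ) μ^1/1! = e^(−2.8) · 2.8^1/1 ≈ 0.1703.

0.1703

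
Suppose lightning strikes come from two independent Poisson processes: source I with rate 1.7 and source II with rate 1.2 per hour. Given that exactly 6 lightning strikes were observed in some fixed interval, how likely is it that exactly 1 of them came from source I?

0.0427

Given the total, each event is independently from source I with probability p = λ_I/(λ_I+λ_II) = 1.7/2.9 ≈ 0.5862.
So K ~ Binomial(6, 1.7/2.9): P(K = 1) = C(6,1) · (1.7/2.9)^1 · (1.2/2.9)^5 ≈ 0.0427.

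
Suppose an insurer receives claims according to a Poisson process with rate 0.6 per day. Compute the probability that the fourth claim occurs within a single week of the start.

0.6046

Over the interval, μ = 0.6 × 7 = 4.2 (a week = 7 days).
The fourth arrival falls in the interval iff at least 4 events occur there: P(S_4 ≤ t) = P(N ≥ 4) = 1 − P(N ≤ 3) ≈ 0.6046.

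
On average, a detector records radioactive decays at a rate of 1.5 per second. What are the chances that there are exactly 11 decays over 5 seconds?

Over the interval, μ = 1.5 × 5 = 7.5 (5 seconds).
P(N = 11) = e^(−μ) μ^11/11! = e^(−7.5) · 7.5^11/39916800 ≈ 0.0585.

0.0585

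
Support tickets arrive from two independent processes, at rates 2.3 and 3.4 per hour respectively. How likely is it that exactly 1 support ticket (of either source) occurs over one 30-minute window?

0.1649

Independent Poisson processes superpose: combined rate λ = 2.3 + 3.4 = 5.7 per hour.
Over the interval, μ = 5.7 × 0.5 = 2.85 (a 30-minute window = 0.5 hours).
P(N = 1) = e^(−2.85) · 2.85^1/1! ≈ 0.1649.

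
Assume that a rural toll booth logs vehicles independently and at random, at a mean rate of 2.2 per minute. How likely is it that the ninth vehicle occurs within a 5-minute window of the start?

0.7680

Over the interval, μ = 2.2 × 5 = 11 (a 5-minute window = 5 minutes).
The ninth arrival falls in the interval iff at least 9 events occur there: P(S_9 ≤ t) = P(N ≥ 9) = 1 − P(N ≤ 8) ≈ 0.7680.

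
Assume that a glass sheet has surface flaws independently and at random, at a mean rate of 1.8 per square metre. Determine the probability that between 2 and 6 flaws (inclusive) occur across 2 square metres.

0.8010

Over the interval, μ = 1.8 × 2 = 3.6 (2 square metres).
P(2 ≤ N ≤ 6) = Σ_{j=2}^{6} e^(−3.6) · 3.6^j/j! ≈ 0.8010.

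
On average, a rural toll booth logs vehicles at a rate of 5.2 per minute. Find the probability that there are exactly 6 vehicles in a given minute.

With mean μ = 5.2 per minute,
P(N = 6) = e^(−μ) μ^6/6! = e^(−5.2) · 5.2^6/720 ≈ 0.1515.

0.1515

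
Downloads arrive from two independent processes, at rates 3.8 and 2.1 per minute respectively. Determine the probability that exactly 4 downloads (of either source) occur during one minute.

0.1383

Independent Poisson processes superpose: combined rate λ = 3.8 + 2.1 = 5.9 per minute.
So μ = 5.9.
P(N = 4) = e^(−5.9) · 5.9^4/4! ≈ 0.1383.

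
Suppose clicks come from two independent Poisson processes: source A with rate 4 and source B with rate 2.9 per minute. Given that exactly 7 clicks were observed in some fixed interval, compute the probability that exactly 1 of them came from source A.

Given the total, each event is independently from source A with probability p = λ_A/(λ_A+λ_B) = 4/6.9 ≈ 0.5797.
So K ~ Binomial(7, 4/6.9): P(K = 1) = C(7,1) · (4/6.9)^1 · (2.9/6.9)^6 ≈ 0.0224.

0.0224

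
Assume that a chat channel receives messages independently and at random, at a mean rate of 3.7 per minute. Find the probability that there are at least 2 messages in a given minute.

0.8838

With mean μ = 3.7 per minute,
P(N ≥ 2) = 1 − P(N ≤ 1) = 1 − Σ_{j=0}^{1} e^(−μ) μ^j/j! ≈ 0.8838.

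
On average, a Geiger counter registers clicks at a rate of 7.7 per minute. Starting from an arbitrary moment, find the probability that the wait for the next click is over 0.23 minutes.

0.1702

The wait for the next event is exponential with rate λ = 7.7 per minute.
P(T > 0.23) = e^(−λt) = e^(−7.7 × 0.23) = e^(−1.771) ≈ 0.1702.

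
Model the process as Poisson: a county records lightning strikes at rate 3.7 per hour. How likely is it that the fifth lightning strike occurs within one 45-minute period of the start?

0.1485

Over the interval, μ = 3.7 × 0.75 = 2.775 (a 45-minute period = 0.75 hours).
The fifth arrival falls in the interval iff at least 5 events occur there: P(S_5 ≤ t) = P(N ≥ 5) = 1 − P(N ≤ 4) ≈ 0.1485.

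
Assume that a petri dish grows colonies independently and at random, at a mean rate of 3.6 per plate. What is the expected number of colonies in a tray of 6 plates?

E[N] = λt = 3.6 × 6 = 21.6 (a tray of 6 plates = 6 plates).

21.6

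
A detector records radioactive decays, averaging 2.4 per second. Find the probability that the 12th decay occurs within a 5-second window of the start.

Over the interval, μ = 2.4 × 5 = 12 (a 5-second window = 5 seconds).
The 12th arrival falls in the interval iff at least 12 events occur there: P(S_12 ≤ t) = P(N ≥ 12) = 1 − P(N ≤ 11) ≈ 0.5384.

0.5384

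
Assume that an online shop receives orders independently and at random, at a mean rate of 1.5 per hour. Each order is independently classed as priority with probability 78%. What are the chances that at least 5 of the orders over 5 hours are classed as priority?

Thinning: the orders that are classed as priority themselves form a Poisson process with rate 0.78 × 1.5 = 1.17 per hour.
Over the interval, μ = 1.17 × 5 = 5.85 (5 hours).
P(N ≥ 5) = 1 − P(N ≤ 4) ≈ 0.6944.

0.6944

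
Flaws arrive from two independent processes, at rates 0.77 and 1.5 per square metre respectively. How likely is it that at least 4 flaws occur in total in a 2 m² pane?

0.6644

Independent Poisson processes superpose: combined rate λ = 0.77 + 1.5 = 2.27 per square metre.
Over the interval, μ = 2.27 × 2 = 4.54 (a 2 m² pane = 2 square metres).
P(N ≥ 4) = 1 − P(N ≤ 3) ≈ 0.6644.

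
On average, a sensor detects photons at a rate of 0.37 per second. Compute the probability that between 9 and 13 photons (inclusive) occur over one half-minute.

Over the interval, μ = 0.37 × 30 = 11.1 (a half-minute = 30 seconds).
P(9 ≤ N ≤ 13) = Σ_{j=9}^{13} e^(−11.1) · 11.1^j/j! ≈ 0.5487.

0.5487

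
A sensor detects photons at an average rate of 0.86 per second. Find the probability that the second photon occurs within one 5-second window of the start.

0.9281

Over the interval, μ = 0.86 × 5 = 4.3 (a 5-second window = 5 seconds).
The second arrival falls in the interval iff at least 2 events occur there: P(S_2 ≤ t) = P(N ≥ 2) = 1 − P(N ≤ 1) ≈ 0.9281.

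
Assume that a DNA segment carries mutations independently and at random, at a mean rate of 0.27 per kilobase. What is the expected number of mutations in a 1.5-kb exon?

0.405

E[N] = λt = 0.27 × 1.5 = 0.405 (a 1.5-kb exon = 1.5 kilobases).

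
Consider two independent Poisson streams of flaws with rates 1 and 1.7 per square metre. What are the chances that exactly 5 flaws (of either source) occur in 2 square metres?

Independent Poisson processes superpose: combined rate λ = 1 + 1.7 = 2.7 per square metre.
Over the interval, μ = 2.7 × 2 = 5.4 (2 square metres).
P(N = 5) = e^(−5.4) · 5.4^5/5! ≈ 0.1728.

0.1728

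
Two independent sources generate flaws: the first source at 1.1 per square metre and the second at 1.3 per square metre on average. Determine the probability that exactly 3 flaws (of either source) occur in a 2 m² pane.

Independent Poisson processes superpose: combined rate λ = 1.1 + 1.3 = 2.4 per square metre.
Over the interval, μ = 2.4 × 2 = 4.8 (a 2 m² pane = 2 square metres).
P(N = 3) = e^(−4.8) · 4.8^3/3! ≈ 0.1517.

0.1517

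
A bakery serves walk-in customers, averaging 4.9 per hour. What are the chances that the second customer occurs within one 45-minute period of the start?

Over the interval, μ = 4.9 × 0.75 = 3.675 (a 45-minute period = 0.75 hours).
The second arrival falls in the interval iff at least 2 events occur there: P(S_2 ≤ t) = P(N ≥ 2) = 1 − P(N ≤ 1) ≈ 0.8815.

0.8815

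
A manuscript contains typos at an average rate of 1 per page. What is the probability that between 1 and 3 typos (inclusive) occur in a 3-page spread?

Over the interval, μ = 1 × 3 = 3 (a 3-page spread = 3 pages).
P(1 ≤ N ≤ 3) = Σ_{j=1}^{3} e^(−3) · 3^j/j! ≈ 0.5974.

0.5974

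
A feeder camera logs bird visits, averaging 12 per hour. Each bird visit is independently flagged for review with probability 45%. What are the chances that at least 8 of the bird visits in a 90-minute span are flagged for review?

0.5609

Thinning: the bird visits that are flagged for review themselves form a Poisson process with rate 0.45 × 12 = 5.4 per hour.
Over the interval, μ = 5.4 × 1.5 = 8.1 (a 90-minute span = 1.5 hours).
P(N ≥ 8) = 1 − P(N ≤ 7) ≈ 0.5609.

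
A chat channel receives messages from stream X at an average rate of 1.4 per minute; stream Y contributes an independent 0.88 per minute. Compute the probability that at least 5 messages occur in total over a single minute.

Independent Poisson processes superpose: combined rate λ = 1.4 + 0.88 = 2.28 per minute.
So μ = 2.28.
P(N ≥ 5) = 1 − P(N ≤ 4) ≈ 0.0814.

0.0814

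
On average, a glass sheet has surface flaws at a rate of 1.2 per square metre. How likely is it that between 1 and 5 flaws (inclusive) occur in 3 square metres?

0.8168

Over the interval, μ = 1.2 × 3 = 3.6 (3 square metres).
P(1 ≤ N ≤ 5) = Σ_{j=1}^{5} e^(−3.6) · 3.6^j/j! ≈ 0.8168.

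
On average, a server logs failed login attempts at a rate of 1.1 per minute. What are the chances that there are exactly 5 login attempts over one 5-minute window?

Over the interval, μ = 1.1 × 5 = 5.5 (a 5-minute window = 5 minutes).
P(N = 5) = e^(−μ) μ^5/5! = e^(−5.5) · 5.5^5/120 ≈ 0.1714.

0.1714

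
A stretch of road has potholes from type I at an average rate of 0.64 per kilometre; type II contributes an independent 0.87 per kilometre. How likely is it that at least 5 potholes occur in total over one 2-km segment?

Independent Poisson processes superpose: combined rate λ = 0.64 + 0.87 = 1.51 per kilometre.
Over the interval, μ = 1.51 × 2 = 3.02 (a 2-km segment = 2 kilometres).
P(N ≥ 5) = 1 − P(N ≤ 4) ≈ 0.1881.

0.1881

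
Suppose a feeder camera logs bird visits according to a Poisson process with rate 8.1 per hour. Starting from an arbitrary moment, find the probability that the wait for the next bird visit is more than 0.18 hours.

The wait for the next event is exponential with rate λ = 8.1 per hour.
P(T > 0.18) = e^(−λt) = e^(−8.1 × 0.18) = e^(−1.458) ≈ 0.2327.

0.2327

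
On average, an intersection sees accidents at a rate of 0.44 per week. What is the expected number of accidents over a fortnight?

E[N] = λt = 0.44 × 2 = 0.88 (a fortnight = 2 weeks).

0.88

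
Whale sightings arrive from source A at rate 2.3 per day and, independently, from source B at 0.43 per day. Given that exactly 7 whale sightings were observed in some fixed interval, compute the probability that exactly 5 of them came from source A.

Given the total, each event is independently from source A with probability p = λ_A/(λ_A+λ_B) = 2.3/2.73 ≈ 0.8425.
So K ~ Binomial(7, 2.3/2.73): P(K = 5) = C(7,5) · (2.3/2.73)^5 · (0.43/2.73)^2 ≈ 0.2211.

0.2211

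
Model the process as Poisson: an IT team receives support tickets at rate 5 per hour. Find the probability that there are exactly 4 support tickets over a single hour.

With mean μ = 5 per hour,
P(N = 4) = e^(−μ) μ^4/4! = e^(−5) · 5^4/24 ≈ 0.1755.

0.1755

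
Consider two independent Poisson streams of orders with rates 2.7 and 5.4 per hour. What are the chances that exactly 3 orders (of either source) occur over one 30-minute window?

Independent Poisson processes superpose: combined rate λ = 2.7 + 5.4 = 8.1 per hour.
Over the interval, μ = 8.1 × 0.5 = 4.05 (a 30-minute window = 0.5 hours).
P(N = 3) = e^(−4.05) · 4.05^3/3! ≈ 0.1929.

0.1929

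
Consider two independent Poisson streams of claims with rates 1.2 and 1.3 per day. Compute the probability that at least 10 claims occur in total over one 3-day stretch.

Independent Poisson processes superpose: combined rate λ = 1.2 + 1.3 = 2.5 per day.
Over the interval, μ = 2.5 × 3 = 7.5 (a 3-day stretch = 3 days).
P(N ≥ 10) = 1 − P(N ≤ 9) ≈ 0.2236.

0.2236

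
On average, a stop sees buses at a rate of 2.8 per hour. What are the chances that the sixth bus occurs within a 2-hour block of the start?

0.4881

Over the interval, μ = 2.8 × 2 = 5.6 (a 2-hour block = 2 hours).
The sixth arrival falls in the interval iff at least 6 events occur there: P(S_6 ≤ t) = P(N ≥ 6) = 1 − P(N ≤ 5) ≈ 0.4881.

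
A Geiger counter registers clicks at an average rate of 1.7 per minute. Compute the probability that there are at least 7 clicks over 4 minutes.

0.5201

Over the interval, μ = 1.7 × 4 = 6.8 (4 minutes).
P(N ≥ 7) = 1 − P(N ≤ 6) = 1 − Σ_{j=0}^{6} e^(−μ) μ^j/j! ≈ 0.5201.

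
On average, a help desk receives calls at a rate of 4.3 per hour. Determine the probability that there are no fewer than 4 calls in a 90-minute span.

Over the interval, μ = 4.3 × 1.5 = 6.45 (a 90-minute span = 1.5 hours).
P(N ≥ 4) = 1 − P(N ≤ 3) = 1 − Σ_{j=0}^{3} e^(−μ) μ^j/j! ≈ 0.8847.

0.8847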